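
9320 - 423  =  8897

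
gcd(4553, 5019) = 1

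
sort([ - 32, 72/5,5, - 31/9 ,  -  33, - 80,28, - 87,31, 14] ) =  [-87, - 80, - 33, - 32, - 31/9,5,14, 72/5,28 , 31 ] 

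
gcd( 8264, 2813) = 1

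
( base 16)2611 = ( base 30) AOP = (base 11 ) 735a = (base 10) 9745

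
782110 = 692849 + 89261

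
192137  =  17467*11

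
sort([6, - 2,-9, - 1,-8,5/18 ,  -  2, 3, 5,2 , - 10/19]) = [ -9, - 8, -2, - 2, - 1,-10/19, 5/18 , 2,  3, 5, 6]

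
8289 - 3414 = 4875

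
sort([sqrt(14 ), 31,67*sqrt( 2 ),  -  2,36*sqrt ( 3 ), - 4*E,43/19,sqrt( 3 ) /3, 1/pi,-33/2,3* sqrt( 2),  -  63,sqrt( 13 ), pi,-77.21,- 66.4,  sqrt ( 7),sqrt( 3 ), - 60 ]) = [-77.21,-66.4, - 63,-60, -33/2,-4*E,  -  2,1/pi, sqrt( 3)/3,sqrt( 3),43/19, sqrt ( 7 ),pi, sqrt(13 ),sqrt ( 14),3 *sqrt (2),31,  36*sqrt(3),  67*sqrt (2)] 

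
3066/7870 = 1533/3935 = 0.39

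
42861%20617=1627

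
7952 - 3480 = 4472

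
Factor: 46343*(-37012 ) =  - 1715247116 = -2^2*11^2*19^1*383^1*487^1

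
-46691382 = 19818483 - 66509865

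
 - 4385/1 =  - 4385= -4385.00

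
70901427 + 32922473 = 103823900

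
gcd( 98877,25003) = 1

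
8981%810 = 71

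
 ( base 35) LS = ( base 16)2fb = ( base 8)1373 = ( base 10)763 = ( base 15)35D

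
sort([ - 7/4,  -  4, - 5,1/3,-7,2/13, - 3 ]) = [ - 7, - 5,- 4, - 3,-7/4,2/13,1/3]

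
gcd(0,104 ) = 104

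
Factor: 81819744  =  2^5*3^1*852289^1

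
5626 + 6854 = 12480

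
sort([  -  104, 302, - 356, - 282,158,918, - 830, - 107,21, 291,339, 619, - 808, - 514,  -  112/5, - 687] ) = [-830, - 808 , - 687,  -  514, - 356, - 282 ,-107 , - 104, - 112/5,21,158,291,302,339,619, 918] 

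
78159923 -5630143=72529780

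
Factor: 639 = 3^2*71^1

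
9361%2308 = 129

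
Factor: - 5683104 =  - 2^5*3^2*7^1*2819^1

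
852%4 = 0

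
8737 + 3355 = 12092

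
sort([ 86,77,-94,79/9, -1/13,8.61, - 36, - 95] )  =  [ - 95,  -  94,- 36,-1/13,8.61, 79/9,77 , 86]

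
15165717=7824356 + 7341361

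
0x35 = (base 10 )53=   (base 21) 2b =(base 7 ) 104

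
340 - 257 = 83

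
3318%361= 69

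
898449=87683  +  810766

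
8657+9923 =18580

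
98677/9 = 10964 + 1/9  =  10964.11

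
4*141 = 564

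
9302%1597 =1317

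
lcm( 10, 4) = 20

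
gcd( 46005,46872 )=3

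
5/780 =1/156 = 0.01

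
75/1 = 75 = 75.00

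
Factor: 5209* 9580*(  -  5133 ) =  - 2^2*3^1*5^1* 29^1*59^1 * 479^1*5209^1 = -  256148095260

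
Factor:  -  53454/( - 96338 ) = 177/319 = 3^1*11^( - 1)*29^( - 1 ) * 59^1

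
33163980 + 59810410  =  92974390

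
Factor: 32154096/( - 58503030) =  - 2^3*5^( - 1)*13^1*23^(-1 ) * 227^2*84787^(  -  1)=-5359016/9750505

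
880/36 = 24 + 4/9 =24.44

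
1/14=1/14 = 0.07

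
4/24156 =1/6039= 0.00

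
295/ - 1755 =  - 59/351 = -0.17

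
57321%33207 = 24114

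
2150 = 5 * 430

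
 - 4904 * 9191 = - 45072664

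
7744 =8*968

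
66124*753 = 49791372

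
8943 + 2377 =11320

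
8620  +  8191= 16811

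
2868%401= 61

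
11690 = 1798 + 9892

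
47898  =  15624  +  32274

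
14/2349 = 14/2349 = 0.01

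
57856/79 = 57856/79 = 732.35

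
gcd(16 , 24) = 8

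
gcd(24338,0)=24338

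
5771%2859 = 53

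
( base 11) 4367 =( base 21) d16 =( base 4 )1122000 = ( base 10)5760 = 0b1011010000000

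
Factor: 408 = 2^3*3^1 * 17^1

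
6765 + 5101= 11866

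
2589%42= 27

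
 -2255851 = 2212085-4467936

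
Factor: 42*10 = 420 = 2^2 * 3^1*5^1 * 7^1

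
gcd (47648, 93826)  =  2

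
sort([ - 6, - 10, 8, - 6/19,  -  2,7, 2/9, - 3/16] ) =[-10, - 6, - 2, - 6/19 ,-3/16, 2/9, 7, 8] 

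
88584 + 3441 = 92025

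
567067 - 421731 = 145336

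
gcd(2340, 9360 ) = 2340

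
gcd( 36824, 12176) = 8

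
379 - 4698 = - 4319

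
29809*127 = 3785743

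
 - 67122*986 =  - 66182292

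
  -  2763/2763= - 1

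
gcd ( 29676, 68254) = 2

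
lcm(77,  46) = 3542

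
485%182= 121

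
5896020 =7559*780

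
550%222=106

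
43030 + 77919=120949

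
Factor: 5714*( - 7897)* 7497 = - 338290564626 = - 2^1*3^2*7^2* 17^1*53^1* 149^1*2857^1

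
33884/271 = 125 + 9/271 =125.03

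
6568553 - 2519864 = 4048689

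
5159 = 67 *77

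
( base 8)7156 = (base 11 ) 2859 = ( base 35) 30j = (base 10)3694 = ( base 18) B74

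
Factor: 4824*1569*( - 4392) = -2^6*3^5*61^1*67^1*523^1= - 33242415552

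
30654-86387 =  -55733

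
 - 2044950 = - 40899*50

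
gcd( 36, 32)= 4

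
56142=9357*6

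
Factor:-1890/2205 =  -  6/7 = -2^1*3^1*7^( - 1 )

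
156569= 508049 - 351480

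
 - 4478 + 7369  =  2891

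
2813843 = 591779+2222064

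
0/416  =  0 = 0.00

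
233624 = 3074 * 76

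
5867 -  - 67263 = 73130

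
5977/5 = 5977/5= 1195.40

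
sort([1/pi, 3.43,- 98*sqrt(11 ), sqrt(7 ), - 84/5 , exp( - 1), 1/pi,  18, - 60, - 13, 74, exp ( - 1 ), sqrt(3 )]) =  [  -  98 *sqrt( 11 ), - 60 , - 84/5, - 13,1/pi,1/pi,exp(- 1 ),exp( - 1),  sqrt(3), sqrt( 7 ), 3.43, 18,74 ] 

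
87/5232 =29/1744 =0.02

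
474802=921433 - 446631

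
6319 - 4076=2243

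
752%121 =26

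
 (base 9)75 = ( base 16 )44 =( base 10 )68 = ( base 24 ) 2K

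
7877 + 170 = 8047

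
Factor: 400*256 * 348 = 35635200 =2^14*3^1*5^2*29^1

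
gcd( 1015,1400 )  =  35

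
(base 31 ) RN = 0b1101011100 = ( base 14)456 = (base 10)860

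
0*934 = 0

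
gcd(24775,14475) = 25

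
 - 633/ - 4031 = 633/4031 = 0.16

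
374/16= 23  +  3/8 = 23.38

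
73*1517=110741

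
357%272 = 85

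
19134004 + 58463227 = 77597231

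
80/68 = 1+3/17 = 1.18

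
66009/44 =66009/44 = 1500.20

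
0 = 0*897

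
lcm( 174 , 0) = 0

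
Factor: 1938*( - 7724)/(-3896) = 1871139/487 =3^1 *17^1*19^1*487^(  -  1)*1931^1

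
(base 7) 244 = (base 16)82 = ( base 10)130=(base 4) 2002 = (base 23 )5f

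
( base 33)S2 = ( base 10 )926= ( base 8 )1636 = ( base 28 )152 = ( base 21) 222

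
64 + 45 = 109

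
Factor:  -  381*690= - 2^1*3^2*5^1*23^1* 127^1 = - 262890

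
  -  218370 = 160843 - 379213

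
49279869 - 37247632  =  12032237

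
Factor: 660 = 2^2 * 3^1 * 5^1*11^1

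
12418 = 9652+2766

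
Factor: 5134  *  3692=2^3*13^1 * 17^1*71^1*151^1 = 18954728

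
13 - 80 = -67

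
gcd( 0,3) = 3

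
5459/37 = 5459/37=147.54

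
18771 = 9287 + 9484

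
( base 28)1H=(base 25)1k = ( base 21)23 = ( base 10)45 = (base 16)2d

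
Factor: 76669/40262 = 2^( - 1)* 41^( - 1)*43^1*491^(-1)*1783^1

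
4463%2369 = 2094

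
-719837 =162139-881976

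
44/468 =11/117  =  0.09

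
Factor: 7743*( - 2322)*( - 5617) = 2^1*3^4*29^1*41^1*43^1*89^1*137^1 = 100989424782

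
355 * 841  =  298555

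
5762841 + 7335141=13097982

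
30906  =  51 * 606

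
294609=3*98203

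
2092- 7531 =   -  5439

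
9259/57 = 162 + 25/57 = 162.44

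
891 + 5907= 6798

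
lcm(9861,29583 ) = 29583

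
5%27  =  5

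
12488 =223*56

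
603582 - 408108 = 195474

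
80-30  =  50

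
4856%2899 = 1957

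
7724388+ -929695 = 6794693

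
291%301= 291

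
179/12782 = 179/12782  =  0.01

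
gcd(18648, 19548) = 36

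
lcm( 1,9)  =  9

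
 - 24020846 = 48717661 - 72738507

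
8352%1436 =1172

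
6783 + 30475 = 37258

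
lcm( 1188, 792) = 2376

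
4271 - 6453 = -2182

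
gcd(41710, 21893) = 1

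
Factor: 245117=31^1*7907^1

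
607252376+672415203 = 1279667579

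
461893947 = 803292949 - 341399002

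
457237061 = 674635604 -217398543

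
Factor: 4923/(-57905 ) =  - 3^2*5^( - 1 )*37^ ( - 1)*313^( - 1)*547^1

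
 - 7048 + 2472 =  - 4576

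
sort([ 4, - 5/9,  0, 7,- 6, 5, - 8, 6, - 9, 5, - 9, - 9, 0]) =[-9,-9, -9,-8 ,- 6, - 5/9,0,  0,  4, 5, 5,6,7] 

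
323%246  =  77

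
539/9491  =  539/9491  =  0.06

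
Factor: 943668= 2^2 *3^2*11^1*2383^1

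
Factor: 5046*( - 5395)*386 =  -  10508143620 = -2^2*3^1*5^1*13^1*29^2 * 83^1*193^1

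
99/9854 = 99/9854 = 0.01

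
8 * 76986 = 615888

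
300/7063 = 300/7063 = 0.04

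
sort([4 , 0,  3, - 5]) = [- 5, 0,3,  4]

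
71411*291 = 20780601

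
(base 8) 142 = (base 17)5d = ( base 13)77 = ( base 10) 98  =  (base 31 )35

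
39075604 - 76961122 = - 37885518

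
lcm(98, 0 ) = 0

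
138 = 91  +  47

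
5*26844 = 134220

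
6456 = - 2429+8885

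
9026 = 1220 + 7806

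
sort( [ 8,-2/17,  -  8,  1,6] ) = [-8, - 2/17, 1,  6,8 ] 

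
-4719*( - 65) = 306735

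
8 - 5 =3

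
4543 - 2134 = 2409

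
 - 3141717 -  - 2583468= -558249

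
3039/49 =62 + 1/49 =62.02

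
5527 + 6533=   12060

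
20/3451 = 20/3451  =  0.01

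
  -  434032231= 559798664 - 993830895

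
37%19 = 18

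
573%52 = 1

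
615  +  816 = 1431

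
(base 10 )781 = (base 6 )3341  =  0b1100001101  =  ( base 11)650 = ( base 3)1001221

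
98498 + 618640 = 717138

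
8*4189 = 33512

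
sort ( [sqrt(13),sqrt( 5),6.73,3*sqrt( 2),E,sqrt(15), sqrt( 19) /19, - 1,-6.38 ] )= [-6.38, - 1,sqrt ( 19 )/19,  sqrt(5), E,sqrt( 13),sqrt( 15 ), 3 * sqrt( 2),  6.73 ]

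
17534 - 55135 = - 37601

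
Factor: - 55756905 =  - 3^1*5^1*3717127^1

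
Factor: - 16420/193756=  - 5/59  =  - 5^1*59^( - 1)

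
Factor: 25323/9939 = 23^1 *367^1*3313^ (  -  1) =8441/3313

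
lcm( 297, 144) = 4752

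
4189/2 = 2094 + 1/2=2094.50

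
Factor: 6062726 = 2^1*127^1*23869^1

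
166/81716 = 83/40858 = 0.00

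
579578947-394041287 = 185537660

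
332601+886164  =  1218765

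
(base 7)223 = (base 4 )1303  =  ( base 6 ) 311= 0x73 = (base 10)115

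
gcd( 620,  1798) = 62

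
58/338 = 29/169 = 0.17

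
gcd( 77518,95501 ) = 49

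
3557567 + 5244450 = 8802017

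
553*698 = 385994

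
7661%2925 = 1811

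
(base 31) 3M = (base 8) 163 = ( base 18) 67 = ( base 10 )115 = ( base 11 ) a5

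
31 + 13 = 44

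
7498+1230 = 8728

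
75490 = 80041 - 4551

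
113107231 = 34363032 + 78744199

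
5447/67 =81  +  20/67 = 81.30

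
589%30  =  19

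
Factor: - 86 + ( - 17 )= - 103^1=- 103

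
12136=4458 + 7678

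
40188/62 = 20094/31=648.19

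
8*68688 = 549504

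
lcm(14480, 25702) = 1028080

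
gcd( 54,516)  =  6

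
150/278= 75/139=   0.54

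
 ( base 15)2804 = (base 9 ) 12654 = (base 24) EKA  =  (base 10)8554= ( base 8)20552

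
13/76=13/76 =0.17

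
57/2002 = 57/2002 = 0.03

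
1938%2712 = 1938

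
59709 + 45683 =105392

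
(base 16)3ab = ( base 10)939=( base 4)32223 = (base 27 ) 17l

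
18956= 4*4739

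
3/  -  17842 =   -  1  +  17839/17842= - 0.00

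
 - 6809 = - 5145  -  1664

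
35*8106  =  283710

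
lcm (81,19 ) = 1539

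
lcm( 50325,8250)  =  503250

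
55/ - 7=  - 8 + 1/7  =  - 7.86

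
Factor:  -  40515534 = - 2^1*3^2* 769^1*2927^1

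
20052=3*6684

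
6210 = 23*270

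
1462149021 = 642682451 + 819466570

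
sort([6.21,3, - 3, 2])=[- 3,2, 3,6.21 ]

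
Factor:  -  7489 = - 7489^1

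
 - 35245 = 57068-92313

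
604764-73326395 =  - 72721631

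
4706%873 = 341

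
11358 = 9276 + 2082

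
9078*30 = 272340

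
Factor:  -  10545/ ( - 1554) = 2^( - 1)*5^1*7^( - 1) * 19^1 =95/14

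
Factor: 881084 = 2^2*23^1 * 61^1 * 157^1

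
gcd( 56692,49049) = 1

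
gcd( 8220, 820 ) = 20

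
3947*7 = 27629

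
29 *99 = 2871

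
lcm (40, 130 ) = 520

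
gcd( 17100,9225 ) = 225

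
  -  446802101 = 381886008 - 828688109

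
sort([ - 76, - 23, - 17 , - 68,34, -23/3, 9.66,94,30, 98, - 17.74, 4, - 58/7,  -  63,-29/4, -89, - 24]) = [-89 , - 76,-68, - 63, - 24, - 23, - 17.74, - 17, - 58/7,-23/3, - 29/4,4, 9.66 , 30, 34,94, 98 ]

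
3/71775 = 1/23925 = 0.00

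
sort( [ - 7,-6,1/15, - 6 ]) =[ - 7, - 6,-6,1/15]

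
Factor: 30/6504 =5/1084=2^(-2 )* 5^1*271^(-1)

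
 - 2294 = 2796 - 5090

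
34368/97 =354  +  30/97 = 354.31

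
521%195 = 131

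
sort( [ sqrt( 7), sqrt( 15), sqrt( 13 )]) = [sqrt( 7 ),sqrt( 13),sqrt( 15)] 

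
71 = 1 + 70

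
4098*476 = 1950648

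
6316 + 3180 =9496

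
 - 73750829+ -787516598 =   -  861267427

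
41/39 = 1+2/39 = 1.05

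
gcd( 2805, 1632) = 51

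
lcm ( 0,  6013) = 0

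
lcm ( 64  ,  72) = 576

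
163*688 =112144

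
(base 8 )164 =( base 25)4g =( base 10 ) 116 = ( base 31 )3n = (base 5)431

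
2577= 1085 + 1492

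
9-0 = 9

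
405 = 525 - 120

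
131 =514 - 383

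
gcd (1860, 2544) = 12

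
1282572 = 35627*36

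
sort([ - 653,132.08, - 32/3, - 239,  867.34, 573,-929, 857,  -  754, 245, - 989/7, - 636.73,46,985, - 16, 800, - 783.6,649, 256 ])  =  [ - 929, - 783.6, - 754 ,-653, - 636.73, - 239, - 989/7, - 16, - 32/3,46 , 132.08, 245, 256,573,649,800,857, 867.34,985 ] 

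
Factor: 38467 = 11^1*13^1*269^1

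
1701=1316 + 385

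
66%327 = 66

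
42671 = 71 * 601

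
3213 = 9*357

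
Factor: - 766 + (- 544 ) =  - 1310 = -2^1*5^1 * 131^1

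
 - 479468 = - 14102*34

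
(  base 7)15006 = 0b1000000011010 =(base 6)31030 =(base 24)73i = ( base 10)4122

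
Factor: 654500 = 2^2*5^3*7^1*11^1*17^1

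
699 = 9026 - 8327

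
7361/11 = 7361/11 = 669.18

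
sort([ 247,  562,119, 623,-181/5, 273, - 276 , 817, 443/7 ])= [ - 276,  -  181/5, 443/7,119, 247, 273,562 , 623,817]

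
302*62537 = 18886174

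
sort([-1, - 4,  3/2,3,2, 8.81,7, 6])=[-4, - 1,  3/2 , 2,3  ,  6 , 7, 8.81 ] 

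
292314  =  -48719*(  -  6 )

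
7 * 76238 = 533666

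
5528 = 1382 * 4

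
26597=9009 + 17588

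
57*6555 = 373635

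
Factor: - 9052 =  - 2^2*31^1*73^1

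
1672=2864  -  1192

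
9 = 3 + 6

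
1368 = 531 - -837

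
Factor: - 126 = -2^1*3^2*7^1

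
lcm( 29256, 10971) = 87768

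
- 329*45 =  - 14805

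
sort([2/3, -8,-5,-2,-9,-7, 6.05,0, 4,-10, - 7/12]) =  [-10,-9 ,-8, - 7, - 5,-2, - 7/12, 0,2/3,  4,6.05]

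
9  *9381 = 84429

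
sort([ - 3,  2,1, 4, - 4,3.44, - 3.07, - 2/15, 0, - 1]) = [ - 4, - 3.07, - 3, - 1, - 2/15, 0, 1, 2, 3.44, 4 ]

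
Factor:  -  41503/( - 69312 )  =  2^( - 6)*3^( - 1) * 7^3*11^2* 19^( - 2)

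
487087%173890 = 139307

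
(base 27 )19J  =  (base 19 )2e3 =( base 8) 1737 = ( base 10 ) 991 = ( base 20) 29b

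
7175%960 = 455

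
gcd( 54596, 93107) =1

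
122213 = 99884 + 22329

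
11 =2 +9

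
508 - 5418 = -4910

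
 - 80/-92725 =16/18545 = 0.00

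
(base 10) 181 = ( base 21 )8D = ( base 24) 7d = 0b10110101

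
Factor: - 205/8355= - 3^( - 1) * 41^1*557^( - 1) = - 41/1671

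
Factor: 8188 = 2^2*23^1* 89^1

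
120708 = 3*40236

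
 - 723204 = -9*80356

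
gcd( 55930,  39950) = 7990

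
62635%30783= 1069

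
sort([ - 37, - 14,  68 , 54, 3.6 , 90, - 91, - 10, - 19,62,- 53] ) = [ - 91,  -  53, - 37,-19, - 14, - 10,3.6,54, 62, 68,  90]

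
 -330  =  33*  (-10)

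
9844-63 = 9781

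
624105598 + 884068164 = 1508173762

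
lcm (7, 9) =63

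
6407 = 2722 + 3685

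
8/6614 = 4/3307 = 0.00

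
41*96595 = 3960395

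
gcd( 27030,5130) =30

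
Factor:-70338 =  - 2^1*3^1*19^1*617^1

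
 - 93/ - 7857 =31/2619 = 0.01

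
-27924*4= - 111696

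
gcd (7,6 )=1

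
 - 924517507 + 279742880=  - 644774627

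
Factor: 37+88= 5^3  =  125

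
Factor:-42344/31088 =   -  2^(  -  1)*29^( - 1)* 79^1 = -79/58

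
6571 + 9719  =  16290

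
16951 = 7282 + 9669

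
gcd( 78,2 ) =2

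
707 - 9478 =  - 8771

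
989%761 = 228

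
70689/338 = 209 + 47/338 = 209.14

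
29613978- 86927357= -57313379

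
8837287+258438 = 9095725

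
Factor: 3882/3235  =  6/5 = 2^1*3^1*5^ ( - 1 ) 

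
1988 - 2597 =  - 609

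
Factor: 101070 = 2^1*3^2*5^1*1123^1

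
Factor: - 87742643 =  - 87742643^1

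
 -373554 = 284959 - 658513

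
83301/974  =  83301/974 = 85.52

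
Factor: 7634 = 2^1*11^1*347^1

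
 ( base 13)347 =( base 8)1066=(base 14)2c6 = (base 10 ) 566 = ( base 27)kq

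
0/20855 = 0 =0.00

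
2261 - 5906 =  - 3645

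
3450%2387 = 1063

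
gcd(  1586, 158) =2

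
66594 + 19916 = 86510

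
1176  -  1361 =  - 185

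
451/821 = 451/821=0.55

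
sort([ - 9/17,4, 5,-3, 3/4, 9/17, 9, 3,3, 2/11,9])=[ - 3,- 9/17, 2/11 , 9/17,3/4, 3, 3, 4,5, 9, 9 ]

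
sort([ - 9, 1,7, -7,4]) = [ - 9, - 7, 1,4  ,  7]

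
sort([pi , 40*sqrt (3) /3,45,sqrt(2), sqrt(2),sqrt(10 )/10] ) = [ sqrt(  10)/10, sqrt( 2 ) , sqrt( 2 ), pi, 40 * sqrt(3)/3 , 45 ]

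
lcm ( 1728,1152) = 3456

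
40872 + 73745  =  114617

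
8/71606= 4/35803 = 0.00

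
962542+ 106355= 1068897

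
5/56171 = 5/56171 = 0.00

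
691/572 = 691/572 = 1.21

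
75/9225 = 1/123 = 0.01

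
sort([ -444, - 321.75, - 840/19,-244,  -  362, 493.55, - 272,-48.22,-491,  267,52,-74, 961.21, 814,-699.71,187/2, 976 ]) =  [ - 699.71 ,-491, - 444, - 362, - 321.75,  -  272, - 244, -74,- 48.22,-840/19,  52 , 187/2, 267, 493.55, 814,961.21 , 976]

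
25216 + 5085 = 30301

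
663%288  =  87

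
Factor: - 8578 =- 2^1*  4289^1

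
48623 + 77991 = 126614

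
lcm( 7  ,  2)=14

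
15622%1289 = 154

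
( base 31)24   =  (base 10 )66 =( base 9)73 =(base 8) 102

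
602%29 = 22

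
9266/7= 9266/7 = 1323.71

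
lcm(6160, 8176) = 449680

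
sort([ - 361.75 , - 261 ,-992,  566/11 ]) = [ - 992,-361.75, - 261,566/11] 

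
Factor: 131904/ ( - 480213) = -2^6 * 233^ ( - 1)= - 64/233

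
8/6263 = 8/6263 =0.00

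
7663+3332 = 10995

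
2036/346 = 5 + 153/173 =5.88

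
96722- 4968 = 91754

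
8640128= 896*9643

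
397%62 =25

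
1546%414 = 304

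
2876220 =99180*29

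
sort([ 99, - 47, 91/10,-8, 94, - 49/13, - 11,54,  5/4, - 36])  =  [ - 47 , - 36, - 11, - 8, - 49/13, 5/4, 91/10, 54,  94,99] 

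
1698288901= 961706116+736582785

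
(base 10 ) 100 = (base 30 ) 3A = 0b1100100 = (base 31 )37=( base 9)121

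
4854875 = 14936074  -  10081199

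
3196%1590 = 16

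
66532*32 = 2129024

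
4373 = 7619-3246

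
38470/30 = 3847/3 = 1282.33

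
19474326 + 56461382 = 75935708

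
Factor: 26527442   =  2^1  *  179^1*74099^1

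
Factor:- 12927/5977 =-93/43 = - 3^1*31^1*43^( - 1 )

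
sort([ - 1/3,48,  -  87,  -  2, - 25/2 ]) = [ - 87, - 25/2 ,-2, - 1/3, 48 ] 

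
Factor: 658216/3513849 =2^3*3^( - 1)*13^1*17^( - 1 )*6329^1*68899^( - 1 )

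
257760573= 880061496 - 622300923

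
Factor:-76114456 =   -  2^3*11^1*19^1 * 45523^1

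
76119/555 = 25373/185 = 137.15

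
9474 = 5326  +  4148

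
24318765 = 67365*361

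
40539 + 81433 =121972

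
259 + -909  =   - 650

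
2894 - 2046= 848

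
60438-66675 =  - 6237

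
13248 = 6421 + 6827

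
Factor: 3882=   2^1*3^1*647^1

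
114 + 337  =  451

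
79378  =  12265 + 67113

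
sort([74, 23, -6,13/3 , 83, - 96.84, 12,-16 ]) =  [ - 96.84, - 16,  -  6,13/3, 12, 23, 74,83 ] 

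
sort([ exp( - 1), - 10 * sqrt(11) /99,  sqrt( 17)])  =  [ - 10*sqrt( 11 ) /99, exp( -1), sqrt(17)]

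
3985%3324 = 661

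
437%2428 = 437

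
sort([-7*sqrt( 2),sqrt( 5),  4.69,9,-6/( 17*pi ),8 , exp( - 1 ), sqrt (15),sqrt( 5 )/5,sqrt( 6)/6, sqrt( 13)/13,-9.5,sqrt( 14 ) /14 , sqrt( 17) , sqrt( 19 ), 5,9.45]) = [- 7 * sqrt(2), - 9.5, - 6/(17*pi ),  sqrt (14)/14 , sqrt( 13)/13 , exp( - 1), sqrt(6 ) /6, sqrt( 5 )/5,sqrt( 5), sqrt(15 ),  sqrt( 17),sqrt( 19),  4.69, 5, 8,9,9.45]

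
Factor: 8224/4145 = 2^5*5^( - 1) *257^1*829^(-1 ) 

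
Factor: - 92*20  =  -1840 = - 2^4 * 5^1*23^1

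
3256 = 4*814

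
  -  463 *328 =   -  151864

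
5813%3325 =2488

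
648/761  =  648/761 = 0.85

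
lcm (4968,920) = 24840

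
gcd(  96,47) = 1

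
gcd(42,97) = 1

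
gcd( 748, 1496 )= 748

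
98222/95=1033 + 87/95 = 1033.92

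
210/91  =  2 + 4/13 = 2.31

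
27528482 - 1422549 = 26105933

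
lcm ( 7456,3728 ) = 7456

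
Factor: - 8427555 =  - 3^2 * 5^1*137^1*1367^1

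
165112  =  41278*4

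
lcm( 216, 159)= 11448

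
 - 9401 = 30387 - 39788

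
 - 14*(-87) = 1218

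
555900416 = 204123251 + 351777165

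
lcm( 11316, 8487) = 33948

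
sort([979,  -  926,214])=[ - 926,214 , 979 ]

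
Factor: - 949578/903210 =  - 5^( - 1)*11^( - 1)*17^(-1 )*983^1 = -983/935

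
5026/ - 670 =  - 2513/335 = - 7.50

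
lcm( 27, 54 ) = 54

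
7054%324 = 250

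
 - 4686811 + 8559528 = 3872717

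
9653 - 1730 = 7923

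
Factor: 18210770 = 2^1*5^1*1129^1*1613^1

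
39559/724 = 39559/724 = 54.64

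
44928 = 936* 48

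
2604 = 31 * 84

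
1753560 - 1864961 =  - 111401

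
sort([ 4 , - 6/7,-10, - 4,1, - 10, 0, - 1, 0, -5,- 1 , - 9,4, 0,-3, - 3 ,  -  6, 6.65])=[ - 10, -10, - 9, - 6,  -  5, - 4, - 3, - 3, - 1, - 1, - 6/7, 0,0,0,1,4,4, 6.65]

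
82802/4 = 41401/2= 20700.50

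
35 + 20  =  55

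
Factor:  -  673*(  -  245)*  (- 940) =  - 2^2*5^2*7^2*47^1*673^1 = - 154991900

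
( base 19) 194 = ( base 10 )536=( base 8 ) 1030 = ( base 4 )20120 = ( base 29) ie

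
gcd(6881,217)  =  7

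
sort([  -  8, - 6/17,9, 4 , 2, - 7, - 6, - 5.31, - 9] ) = [  -  9, - 8, - 7,-6, - 5.31, - 6/17 , 2 , 4,9]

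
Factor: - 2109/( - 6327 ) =1/3 = 3^ (  -  1)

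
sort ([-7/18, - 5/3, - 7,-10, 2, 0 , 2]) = [ - 10,-7, - 5/3, - 7/18,0,2,2] 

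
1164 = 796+368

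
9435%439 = 216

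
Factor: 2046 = 2^1*3^1*11^1*31^1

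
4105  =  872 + 3233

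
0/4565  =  0 = 0.00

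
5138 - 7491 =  - 2353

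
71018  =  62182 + 8836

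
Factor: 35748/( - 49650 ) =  - 18/25 = - 2^1*3^2*5^ ( - 2 ) 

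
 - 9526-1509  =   - 11035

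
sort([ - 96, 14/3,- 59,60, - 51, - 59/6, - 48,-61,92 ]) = [  -  96,-61,-59, - 51, -48,-59/6,14/3, 60, 92 ]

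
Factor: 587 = 587^1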